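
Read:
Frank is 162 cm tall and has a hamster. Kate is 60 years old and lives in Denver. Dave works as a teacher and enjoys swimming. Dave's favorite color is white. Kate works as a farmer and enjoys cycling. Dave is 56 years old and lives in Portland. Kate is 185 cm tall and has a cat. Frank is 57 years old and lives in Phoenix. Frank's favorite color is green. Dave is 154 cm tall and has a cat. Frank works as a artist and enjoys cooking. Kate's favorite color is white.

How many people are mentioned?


People: Kate, Dave, Frank. Count = 3

3


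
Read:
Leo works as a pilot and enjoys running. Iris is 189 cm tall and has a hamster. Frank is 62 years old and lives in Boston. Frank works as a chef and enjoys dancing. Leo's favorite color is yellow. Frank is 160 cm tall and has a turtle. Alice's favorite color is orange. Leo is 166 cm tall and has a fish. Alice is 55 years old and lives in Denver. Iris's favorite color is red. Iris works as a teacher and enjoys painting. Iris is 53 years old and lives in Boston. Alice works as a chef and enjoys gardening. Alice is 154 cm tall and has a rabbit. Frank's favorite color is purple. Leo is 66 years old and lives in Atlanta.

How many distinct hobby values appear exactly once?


Unique hobby values: 4

4


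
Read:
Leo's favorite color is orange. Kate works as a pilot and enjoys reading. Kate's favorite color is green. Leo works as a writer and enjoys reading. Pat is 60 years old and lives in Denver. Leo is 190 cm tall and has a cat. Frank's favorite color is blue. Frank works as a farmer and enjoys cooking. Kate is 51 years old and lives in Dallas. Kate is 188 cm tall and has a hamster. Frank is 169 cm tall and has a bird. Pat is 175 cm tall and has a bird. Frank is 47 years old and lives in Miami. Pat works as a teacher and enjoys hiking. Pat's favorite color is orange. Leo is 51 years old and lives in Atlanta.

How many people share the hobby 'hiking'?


Count: 1

1


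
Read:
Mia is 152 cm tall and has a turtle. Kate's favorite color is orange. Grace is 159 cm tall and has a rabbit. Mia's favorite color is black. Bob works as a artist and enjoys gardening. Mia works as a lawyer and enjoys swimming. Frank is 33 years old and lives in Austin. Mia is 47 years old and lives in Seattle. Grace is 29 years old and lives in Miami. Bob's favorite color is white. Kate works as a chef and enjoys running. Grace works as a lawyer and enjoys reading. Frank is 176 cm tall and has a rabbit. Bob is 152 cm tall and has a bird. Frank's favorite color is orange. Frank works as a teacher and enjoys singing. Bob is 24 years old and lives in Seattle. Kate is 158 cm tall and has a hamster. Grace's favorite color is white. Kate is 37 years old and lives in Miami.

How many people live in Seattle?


Count in Seattle: 2

2


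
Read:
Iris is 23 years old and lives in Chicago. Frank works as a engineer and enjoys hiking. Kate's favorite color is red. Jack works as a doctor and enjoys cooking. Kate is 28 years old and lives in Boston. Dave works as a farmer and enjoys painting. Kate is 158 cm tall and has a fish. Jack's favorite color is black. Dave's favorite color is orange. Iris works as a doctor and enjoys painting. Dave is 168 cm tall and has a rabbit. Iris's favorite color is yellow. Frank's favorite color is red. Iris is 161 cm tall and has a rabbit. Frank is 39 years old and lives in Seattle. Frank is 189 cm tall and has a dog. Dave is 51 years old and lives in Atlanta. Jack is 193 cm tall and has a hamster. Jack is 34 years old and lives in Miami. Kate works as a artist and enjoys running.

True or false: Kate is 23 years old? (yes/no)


Kate is actually 28. no

no


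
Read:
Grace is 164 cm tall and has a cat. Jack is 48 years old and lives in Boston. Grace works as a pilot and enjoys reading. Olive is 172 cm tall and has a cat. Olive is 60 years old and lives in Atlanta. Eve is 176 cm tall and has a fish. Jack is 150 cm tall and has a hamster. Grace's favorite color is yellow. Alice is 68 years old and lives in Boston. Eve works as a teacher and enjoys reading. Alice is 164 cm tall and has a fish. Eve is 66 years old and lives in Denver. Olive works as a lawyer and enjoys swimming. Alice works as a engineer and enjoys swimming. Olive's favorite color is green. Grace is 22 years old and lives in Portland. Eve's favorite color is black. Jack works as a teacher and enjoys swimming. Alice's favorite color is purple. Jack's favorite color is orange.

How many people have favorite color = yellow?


Count: 1

1


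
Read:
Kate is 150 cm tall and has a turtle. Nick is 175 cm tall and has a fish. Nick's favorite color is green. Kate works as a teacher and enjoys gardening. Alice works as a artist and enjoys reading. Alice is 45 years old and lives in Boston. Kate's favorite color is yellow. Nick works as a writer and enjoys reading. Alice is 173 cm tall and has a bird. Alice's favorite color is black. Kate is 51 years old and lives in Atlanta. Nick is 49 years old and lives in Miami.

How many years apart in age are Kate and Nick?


51 vs 49, diff = 2

2


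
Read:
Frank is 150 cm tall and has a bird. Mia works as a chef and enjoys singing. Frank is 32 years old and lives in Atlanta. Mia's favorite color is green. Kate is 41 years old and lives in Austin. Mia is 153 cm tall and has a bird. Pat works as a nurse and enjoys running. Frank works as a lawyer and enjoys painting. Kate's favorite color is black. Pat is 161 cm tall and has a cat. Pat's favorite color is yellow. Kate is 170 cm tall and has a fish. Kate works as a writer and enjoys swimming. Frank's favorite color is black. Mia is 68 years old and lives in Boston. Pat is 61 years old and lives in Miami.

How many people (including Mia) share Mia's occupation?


Mia is a chef. Count = 1

1


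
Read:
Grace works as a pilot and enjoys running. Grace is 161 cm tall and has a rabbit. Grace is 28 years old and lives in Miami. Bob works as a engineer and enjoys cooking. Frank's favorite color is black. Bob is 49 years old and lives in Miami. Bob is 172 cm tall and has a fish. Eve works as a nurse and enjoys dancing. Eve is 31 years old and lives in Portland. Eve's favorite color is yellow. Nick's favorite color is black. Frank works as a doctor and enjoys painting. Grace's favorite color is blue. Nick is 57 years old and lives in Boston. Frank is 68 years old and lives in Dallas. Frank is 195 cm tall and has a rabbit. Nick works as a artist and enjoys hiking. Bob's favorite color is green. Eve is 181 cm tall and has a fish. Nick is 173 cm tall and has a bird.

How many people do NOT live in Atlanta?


Not in Atlanta: 5

5


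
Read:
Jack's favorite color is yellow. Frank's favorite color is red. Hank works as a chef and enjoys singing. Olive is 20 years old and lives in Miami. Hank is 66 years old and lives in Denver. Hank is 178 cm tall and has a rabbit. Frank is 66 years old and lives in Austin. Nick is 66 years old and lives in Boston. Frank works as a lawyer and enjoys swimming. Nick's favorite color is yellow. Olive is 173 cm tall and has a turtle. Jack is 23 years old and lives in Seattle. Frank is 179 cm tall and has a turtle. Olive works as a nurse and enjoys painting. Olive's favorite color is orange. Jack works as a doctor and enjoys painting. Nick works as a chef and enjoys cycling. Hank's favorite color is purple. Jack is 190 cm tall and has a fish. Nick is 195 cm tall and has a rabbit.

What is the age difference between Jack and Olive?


|23 - 20| = 3

3


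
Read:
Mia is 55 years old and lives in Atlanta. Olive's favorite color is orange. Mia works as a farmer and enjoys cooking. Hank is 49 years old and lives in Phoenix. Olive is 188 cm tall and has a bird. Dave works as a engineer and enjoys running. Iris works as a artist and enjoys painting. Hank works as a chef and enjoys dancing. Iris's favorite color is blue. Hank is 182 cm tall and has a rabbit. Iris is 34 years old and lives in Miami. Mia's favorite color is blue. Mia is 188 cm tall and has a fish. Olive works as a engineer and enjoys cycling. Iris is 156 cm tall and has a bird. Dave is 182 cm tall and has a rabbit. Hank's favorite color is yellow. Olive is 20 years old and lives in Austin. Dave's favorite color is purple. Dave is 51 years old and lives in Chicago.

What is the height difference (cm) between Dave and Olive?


|182 - 188| = 6

6


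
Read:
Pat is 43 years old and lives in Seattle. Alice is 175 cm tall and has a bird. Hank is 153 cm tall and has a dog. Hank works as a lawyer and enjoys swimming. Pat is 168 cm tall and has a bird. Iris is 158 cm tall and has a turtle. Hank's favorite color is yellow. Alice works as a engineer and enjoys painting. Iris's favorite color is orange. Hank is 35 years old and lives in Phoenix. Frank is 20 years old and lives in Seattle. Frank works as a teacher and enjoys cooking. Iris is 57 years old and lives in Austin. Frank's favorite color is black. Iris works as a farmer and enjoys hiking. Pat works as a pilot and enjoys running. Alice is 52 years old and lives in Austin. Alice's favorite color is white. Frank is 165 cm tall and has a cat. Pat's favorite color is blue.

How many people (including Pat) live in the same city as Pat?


Pat lives in Seattle. Count = 2

2


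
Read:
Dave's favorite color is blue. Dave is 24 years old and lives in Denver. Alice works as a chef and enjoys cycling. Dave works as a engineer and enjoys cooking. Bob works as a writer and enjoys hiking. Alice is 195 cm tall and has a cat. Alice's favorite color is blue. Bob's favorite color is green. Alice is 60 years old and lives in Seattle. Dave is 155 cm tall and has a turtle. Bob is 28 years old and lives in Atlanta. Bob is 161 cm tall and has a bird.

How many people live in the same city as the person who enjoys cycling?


Person with hobby cycling is Alice, city Seattle. Count = 1

1


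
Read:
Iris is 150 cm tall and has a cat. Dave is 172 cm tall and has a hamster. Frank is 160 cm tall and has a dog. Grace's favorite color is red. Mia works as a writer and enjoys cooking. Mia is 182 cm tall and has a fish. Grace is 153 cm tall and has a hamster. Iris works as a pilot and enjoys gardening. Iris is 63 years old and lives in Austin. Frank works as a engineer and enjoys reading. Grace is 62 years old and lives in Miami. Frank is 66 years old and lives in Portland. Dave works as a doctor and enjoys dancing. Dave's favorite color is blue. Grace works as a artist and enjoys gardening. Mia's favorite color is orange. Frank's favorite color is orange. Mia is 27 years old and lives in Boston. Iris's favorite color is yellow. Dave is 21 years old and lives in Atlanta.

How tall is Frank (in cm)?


Frank is 160 cm tall

160


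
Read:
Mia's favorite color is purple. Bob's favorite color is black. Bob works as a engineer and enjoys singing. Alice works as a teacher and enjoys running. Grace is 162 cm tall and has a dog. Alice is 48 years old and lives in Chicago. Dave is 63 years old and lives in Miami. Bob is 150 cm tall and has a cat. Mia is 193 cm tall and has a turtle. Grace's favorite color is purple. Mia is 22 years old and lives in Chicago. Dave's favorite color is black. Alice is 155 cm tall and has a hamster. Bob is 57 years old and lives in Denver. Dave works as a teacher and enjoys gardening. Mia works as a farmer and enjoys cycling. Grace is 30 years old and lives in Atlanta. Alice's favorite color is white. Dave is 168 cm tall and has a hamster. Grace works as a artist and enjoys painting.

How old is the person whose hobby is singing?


Person with hobby=singing is Bob, age 57

57


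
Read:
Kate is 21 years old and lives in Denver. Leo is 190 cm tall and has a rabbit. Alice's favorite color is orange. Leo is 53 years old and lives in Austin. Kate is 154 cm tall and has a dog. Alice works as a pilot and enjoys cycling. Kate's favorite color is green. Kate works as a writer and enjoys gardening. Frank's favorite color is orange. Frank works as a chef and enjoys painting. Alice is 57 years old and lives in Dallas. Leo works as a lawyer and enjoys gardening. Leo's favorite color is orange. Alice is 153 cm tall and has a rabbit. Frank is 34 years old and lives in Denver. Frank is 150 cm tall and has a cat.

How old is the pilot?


The pilot is Alice, age 57

57


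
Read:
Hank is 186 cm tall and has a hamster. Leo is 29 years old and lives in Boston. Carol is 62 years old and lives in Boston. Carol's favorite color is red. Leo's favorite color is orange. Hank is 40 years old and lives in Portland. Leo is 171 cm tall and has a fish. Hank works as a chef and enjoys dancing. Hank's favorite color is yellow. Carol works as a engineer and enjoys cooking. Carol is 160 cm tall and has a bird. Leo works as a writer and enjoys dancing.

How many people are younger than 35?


Filter: 1

1


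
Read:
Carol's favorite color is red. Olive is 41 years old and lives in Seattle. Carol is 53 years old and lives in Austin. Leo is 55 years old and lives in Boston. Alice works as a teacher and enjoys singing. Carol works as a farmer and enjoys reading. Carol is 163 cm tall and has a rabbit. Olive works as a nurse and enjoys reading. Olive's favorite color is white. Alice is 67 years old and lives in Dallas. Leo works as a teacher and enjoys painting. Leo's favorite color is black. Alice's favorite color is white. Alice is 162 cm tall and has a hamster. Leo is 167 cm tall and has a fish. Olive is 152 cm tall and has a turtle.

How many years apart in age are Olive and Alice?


41 vs 67, diff = 26

26


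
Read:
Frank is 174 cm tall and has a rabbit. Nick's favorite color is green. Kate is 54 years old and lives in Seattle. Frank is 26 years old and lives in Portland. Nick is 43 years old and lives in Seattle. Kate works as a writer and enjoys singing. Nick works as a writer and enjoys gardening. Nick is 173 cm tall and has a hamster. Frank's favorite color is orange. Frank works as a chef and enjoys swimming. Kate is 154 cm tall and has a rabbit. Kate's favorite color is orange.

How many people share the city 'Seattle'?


Count: 2

2


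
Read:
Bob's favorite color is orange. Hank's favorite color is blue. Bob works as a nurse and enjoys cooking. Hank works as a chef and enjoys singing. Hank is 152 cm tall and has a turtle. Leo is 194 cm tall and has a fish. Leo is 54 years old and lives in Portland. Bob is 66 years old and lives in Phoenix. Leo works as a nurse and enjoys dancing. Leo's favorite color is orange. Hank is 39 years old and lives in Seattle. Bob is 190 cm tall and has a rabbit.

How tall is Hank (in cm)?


Hank is 152 cm tall

152


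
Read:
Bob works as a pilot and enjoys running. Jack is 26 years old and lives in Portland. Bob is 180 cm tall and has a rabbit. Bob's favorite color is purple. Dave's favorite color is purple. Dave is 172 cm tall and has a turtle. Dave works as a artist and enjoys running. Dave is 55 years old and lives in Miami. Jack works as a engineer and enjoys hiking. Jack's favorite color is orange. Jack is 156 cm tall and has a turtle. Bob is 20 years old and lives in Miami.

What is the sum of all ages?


55+26+20 = 101

101


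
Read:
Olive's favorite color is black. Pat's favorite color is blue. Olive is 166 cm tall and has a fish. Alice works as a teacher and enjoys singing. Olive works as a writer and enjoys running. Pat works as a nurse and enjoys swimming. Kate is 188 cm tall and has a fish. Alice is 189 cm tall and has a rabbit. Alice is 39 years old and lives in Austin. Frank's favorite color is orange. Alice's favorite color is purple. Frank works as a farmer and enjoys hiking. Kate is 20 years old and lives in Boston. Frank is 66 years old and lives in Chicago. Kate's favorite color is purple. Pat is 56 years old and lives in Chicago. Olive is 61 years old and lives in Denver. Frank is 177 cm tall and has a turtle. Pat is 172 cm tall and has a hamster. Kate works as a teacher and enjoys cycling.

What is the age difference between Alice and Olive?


|39 - 61| = 22

22


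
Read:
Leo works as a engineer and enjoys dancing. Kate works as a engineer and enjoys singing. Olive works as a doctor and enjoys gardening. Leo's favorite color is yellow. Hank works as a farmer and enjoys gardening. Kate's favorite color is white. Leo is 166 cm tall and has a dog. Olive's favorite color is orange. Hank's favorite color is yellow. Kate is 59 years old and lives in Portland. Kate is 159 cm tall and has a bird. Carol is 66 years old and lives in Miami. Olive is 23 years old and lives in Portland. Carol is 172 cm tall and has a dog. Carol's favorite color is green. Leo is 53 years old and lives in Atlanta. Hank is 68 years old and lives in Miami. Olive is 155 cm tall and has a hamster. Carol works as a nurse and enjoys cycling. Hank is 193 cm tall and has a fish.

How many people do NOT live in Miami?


Not in Miami: 3

3


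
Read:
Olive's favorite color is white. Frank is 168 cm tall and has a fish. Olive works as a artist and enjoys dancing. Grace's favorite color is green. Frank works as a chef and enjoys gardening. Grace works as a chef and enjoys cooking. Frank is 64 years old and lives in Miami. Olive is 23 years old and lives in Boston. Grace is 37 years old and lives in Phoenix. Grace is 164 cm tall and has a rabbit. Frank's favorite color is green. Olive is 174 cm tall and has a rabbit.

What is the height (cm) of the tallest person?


Tallest: Olive at 174 cm

174


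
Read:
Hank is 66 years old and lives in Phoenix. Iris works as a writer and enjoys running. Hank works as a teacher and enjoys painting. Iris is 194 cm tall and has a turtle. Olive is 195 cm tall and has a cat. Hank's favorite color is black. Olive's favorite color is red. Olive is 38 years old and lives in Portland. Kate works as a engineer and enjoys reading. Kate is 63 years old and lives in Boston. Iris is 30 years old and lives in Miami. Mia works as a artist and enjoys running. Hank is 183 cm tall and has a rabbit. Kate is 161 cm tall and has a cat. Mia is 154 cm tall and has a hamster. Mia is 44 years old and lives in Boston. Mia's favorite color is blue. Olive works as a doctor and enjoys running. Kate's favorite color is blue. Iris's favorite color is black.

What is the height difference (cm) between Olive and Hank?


|195 - 183| = 12

12


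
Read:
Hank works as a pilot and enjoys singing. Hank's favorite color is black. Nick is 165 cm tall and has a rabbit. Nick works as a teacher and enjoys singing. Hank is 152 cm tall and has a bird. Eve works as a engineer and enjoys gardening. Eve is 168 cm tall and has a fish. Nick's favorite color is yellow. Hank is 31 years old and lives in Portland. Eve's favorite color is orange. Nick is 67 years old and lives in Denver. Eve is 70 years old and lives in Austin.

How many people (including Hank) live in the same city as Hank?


Hank lives in Portland. Count = 1

1


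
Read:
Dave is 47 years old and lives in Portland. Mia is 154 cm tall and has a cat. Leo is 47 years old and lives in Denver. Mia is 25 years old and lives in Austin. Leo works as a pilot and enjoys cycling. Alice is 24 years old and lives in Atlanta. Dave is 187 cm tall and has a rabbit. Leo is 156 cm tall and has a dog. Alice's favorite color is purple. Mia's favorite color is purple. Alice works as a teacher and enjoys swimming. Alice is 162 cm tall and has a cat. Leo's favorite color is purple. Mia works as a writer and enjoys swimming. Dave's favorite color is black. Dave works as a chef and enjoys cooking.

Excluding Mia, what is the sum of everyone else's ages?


Sum (excluding Mia): 118

118


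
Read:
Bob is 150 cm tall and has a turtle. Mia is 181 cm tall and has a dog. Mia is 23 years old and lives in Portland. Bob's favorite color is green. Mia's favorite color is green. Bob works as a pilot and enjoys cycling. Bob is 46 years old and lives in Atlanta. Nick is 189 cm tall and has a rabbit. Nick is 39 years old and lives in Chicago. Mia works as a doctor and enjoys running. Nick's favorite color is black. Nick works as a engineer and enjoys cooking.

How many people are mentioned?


People: Nick, Bob, Mia. Count = 3

3


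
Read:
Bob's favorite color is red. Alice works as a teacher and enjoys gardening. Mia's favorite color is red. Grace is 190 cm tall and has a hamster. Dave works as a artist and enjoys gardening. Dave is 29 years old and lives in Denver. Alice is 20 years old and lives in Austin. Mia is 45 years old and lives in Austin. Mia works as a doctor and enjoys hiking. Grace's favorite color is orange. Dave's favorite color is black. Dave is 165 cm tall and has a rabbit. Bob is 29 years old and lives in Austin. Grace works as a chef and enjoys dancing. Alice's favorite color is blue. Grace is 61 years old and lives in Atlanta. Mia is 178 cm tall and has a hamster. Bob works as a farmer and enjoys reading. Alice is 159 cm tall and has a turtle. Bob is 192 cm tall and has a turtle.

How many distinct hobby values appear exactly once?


Unique hobby values: 3

3


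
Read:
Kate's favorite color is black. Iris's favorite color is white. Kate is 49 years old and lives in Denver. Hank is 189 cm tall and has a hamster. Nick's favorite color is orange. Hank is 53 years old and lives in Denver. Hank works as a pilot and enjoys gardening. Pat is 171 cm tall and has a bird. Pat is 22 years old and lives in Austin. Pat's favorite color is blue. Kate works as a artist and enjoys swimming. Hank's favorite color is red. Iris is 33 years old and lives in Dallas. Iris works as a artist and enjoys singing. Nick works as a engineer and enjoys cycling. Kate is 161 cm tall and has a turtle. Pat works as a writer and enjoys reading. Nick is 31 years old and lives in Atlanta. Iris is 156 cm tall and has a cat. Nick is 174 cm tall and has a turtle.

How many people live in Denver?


Count in Denver: 2

2


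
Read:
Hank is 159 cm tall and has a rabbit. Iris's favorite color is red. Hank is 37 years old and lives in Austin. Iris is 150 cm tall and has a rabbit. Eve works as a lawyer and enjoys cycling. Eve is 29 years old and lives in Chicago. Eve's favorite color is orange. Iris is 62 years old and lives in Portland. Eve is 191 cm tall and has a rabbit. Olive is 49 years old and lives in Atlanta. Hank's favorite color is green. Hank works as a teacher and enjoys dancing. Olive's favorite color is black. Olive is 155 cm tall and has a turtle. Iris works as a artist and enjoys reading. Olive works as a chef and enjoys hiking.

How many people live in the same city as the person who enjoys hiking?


Person with hobby hiking is Olive, city Atlanta. Count = 1

1


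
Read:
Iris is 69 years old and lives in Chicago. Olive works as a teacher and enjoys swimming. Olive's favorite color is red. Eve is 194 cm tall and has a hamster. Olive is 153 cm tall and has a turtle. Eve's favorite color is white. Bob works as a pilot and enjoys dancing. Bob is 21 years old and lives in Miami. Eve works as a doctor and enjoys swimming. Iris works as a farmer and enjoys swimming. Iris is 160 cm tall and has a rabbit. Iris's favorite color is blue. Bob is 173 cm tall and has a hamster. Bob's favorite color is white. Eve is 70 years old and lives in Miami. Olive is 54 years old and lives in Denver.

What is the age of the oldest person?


Oldest: Eve at 70

70


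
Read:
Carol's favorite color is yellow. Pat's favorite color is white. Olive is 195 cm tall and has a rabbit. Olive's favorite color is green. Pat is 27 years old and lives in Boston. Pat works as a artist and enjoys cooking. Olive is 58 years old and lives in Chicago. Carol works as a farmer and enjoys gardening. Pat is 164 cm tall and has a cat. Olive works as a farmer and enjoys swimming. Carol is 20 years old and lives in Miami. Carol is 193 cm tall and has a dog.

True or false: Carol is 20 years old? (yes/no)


Carol is actually 20. yes

yes


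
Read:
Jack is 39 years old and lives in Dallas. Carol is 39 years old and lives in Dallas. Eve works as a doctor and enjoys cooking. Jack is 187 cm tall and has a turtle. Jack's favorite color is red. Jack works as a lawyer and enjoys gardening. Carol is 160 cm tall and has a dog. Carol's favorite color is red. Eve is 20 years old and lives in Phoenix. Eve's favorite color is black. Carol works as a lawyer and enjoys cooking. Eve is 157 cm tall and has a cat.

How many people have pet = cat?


Count: 1

1


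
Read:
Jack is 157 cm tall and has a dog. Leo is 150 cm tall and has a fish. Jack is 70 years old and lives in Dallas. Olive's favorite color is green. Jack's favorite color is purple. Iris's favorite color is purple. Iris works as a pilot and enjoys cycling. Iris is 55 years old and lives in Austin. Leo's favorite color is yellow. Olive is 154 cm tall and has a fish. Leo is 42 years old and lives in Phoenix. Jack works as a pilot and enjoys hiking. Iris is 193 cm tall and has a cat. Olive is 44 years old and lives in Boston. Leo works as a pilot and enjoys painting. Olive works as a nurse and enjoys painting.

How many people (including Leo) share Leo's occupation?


Leo is a pilot. Count = 3

3


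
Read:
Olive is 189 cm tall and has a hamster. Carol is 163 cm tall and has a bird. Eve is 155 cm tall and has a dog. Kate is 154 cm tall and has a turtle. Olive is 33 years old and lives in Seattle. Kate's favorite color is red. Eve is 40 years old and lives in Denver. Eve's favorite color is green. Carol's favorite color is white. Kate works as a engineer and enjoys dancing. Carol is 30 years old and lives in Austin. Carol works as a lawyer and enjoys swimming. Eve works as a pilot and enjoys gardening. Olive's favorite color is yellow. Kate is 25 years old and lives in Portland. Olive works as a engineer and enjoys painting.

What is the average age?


Sum=128, n=4, avg=32

32


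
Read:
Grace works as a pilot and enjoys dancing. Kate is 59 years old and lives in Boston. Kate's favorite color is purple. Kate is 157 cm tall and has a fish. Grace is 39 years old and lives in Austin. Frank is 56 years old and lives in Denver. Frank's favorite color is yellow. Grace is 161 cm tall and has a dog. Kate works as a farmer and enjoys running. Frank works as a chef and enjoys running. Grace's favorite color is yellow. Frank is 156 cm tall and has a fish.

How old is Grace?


Grace is 39 years old

39


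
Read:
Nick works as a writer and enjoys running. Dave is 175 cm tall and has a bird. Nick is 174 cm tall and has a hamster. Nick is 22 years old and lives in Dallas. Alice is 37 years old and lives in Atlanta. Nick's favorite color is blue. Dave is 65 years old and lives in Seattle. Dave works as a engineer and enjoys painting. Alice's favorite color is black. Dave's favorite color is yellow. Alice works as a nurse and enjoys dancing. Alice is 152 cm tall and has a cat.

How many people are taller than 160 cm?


Taller than 160: 2

2


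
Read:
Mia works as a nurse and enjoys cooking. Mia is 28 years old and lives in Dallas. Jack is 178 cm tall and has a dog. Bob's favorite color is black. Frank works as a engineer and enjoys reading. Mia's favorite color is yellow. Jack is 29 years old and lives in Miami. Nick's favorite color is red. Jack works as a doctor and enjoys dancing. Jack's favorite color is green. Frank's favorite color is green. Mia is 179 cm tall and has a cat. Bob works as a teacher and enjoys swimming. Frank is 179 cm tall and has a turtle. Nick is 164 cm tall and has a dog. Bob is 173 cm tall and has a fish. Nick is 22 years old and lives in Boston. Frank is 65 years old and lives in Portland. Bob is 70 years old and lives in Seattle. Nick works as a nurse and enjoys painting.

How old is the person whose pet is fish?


Person with pet=fish is Bob, age 70

70


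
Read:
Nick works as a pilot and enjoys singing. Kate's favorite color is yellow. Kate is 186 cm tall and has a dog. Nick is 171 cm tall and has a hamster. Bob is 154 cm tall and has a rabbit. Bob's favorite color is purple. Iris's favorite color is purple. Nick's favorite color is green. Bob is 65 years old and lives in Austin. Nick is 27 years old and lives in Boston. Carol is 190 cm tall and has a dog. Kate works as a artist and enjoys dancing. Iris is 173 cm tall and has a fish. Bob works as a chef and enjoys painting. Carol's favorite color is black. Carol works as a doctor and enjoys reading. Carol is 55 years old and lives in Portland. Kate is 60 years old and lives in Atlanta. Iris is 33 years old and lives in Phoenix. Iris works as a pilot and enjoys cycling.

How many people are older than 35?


Filter: 3

3


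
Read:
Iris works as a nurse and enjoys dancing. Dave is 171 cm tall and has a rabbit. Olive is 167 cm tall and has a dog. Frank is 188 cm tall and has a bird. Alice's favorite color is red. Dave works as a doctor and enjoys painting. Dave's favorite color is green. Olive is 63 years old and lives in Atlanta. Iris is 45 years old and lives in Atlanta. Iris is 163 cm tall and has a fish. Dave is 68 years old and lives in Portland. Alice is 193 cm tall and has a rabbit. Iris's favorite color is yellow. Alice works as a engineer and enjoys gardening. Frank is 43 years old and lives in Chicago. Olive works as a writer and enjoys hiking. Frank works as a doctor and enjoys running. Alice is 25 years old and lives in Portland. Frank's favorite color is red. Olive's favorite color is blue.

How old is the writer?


The writer is Olive, age 63

63


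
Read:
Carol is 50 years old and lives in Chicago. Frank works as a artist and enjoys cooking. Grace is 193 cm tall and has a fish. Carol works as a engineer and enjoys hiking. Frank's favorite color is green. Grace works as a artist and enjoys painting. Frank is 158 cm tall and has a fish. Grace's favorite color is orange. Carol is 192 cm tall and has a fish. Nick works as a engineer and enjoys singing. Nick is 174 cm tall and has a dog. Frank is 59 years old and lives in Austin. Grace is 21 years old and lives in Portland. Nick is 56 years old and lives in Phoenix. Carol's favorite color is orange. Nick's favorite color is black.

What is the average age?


Sum=186, n=4, avg=46.5

46.5


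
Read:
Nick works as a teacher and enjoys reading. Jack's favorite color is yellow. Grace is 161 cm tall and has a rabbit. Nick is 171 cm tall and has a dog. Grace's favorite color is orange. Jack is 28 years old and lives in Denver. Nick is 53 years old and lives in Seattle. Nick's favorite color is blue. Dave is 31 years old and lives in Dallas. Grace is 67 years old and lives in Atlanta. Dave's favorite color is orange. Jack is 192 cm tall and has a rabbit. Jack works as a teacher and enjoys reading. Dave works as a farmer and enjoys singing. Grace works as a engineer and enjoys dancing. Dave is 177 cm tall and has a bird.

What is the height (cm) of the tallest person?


Tallest: Jack at 192 cm

192


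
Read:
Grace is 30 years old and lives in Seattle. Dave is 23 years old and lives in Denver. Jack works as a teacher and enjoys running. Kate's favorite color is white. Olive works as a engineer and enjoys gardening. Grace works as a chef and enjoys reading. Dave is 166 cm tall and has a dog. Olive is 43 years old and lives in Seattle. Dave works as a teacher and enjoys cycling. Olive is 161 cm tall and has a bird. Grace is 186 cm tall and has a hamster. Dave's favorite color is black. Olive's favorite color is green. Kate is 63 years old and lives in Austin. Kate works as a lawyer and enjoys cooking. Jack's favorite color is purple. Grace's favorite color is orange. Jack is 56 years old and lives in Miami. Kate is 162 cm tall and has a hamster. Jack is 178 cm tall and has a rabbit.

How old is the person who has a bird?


Person with bird is Olive, age 43

43


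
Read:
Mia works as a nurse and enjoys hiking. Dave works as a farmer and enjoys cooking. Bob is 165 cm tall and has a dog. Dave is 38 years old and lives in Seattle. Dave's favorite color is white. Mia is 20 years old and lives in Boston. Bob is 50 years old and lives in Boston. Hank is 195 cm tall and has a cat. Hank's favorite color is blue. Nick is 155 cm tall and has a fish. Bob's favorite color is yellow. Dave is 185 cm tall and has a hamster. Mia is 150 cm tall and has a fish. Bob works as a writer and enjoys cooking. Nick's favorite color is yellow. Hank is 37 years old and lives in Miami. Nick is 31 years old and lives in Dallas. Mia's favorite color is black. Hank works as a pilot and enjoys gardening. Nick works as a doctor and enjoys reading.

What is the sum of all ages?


20+31+37+38+50 = 176

176


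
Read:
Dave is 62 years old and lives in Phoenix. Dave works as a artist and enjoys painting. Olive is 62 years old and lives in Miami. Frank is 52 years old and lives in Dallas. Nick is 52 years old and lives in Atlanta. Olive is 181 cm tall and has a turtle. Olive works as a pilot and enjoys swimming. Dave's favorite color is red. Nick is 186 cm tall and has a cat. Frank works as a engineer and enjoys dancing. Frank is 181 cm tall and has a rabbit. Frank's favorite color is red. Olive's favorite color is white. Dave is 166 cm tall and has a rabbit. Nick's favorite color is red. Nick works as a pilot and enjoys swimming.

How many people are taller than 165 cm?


Taller than 165: 4

4


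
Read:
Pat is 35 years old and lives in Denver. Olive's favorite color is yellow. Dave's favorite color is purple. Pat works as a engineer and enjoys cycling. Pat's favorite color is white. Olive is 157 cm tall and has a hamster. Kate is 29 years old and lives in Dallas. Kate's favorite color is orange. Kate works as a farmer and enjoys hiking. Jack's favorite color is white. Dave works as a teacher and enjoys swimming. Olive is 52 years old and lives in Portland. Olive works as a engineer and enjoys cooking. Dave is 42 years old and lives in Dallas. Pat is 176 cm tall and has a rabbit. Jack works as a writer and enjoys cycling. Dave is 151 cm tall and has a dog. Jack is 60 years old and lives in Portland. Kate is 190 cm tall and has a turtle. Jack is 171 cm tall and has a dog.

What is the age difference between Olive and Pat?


|52 - 35| = 17

17


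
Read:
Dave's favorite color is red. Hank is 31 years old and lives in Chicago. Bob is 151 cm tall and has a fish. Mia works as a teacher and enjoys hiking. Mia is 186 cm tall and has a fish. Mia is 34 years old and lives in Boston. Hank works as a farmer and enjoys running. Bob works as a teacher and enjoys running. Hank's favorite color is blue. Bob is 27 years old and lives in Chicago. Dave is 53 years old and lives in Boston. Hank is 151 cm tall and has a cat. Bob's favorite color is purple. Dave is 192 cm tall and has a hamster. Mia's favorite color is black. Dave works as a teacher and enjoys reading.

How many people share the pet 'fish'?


Count: 2

2


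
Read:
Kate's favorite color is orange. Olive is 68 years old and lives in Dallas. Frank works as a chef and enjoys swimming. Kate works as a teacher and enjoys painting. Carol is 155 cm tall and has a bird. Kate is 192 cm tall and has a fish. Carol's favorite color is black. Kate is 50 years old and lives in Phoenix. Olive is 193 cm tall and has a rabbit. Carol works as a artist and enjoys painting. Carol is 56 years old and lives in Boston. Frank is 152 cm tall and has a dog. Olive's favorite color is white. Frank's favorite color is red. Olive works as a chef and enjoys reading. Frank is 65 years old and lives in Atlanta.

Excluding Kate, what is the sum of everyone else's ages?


Sum (excluding Kate): 189

189


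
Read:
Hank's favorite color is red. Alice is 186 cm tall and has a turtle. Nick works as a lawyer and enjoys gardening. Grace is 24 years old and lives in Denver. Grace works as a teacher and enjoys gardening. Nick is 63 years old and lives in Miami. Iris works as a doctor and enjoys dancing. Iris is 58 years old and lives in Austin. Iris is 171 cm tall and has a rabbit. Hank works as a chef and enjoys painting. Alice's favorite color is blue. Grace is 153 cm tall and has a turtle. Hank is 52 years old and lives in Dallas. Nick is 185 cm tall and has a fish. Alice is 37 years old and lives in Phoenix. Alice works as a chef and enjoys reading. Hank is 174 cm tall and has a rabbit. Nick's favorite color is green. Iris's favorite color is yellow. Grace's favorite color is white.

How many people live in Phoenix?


Count in Phoenix: 1

1


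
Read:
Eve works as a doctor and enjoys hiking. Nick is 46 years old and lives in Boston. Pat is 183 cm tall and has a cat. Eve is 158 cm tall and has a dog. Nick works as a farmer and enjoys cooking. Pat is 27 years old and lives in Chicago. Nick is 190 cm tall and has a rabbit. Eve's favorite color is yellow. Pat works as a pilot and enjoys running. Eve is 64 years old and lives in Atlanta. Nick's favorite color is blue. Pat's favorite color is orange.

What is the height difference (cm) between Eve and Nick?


|158 - 190| = 32

32


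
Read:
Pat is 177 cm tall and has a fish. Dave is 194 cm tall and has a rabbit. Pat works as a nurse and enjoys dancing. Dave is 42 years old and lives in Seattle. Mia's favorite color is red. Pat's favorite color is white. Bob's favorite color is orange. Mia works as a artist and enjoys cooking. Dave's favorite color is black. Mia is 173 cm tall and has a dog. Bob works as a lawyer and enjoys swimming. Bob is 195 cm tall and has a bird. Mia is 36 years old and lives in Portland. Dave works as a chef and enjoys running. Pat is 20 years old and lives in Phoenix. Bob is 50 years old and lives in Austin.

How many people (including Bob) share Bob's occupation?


Bob is a lawyer. Count = 1

1


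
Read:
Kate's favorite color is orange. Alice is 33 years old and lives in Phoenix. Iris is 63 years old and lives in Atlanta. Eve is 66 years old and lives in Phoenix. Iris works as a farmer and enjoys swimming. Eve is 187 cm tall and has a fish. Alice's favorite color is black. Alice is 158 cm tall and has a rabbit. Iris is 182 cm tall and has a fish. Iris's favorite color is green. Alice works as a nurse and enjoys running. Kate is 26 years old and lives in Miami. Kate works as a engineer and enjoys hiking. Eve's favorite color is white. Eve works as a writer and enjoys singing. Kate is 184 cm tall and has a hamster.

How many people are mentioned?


People: Alice, Iris, Kate, Eve. Count = 4

4


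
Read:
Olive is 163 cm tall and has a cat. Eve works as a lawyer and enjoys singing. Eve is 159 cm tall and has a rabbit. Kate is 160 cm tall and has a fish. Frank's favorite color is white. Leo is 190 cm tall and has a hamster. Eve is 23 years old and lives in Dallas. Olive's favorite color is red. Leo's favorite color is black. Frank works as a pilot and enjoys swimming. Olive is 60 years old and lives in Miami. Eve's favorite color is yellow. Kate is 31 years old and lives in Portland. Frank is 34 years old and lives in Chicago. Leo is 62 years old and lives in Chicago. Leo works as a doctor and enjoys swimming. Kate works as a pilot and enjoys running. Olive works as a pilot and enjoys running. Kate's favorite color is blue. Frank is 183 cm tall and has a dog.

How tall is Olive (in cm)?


Olive is 163 cm tall

163


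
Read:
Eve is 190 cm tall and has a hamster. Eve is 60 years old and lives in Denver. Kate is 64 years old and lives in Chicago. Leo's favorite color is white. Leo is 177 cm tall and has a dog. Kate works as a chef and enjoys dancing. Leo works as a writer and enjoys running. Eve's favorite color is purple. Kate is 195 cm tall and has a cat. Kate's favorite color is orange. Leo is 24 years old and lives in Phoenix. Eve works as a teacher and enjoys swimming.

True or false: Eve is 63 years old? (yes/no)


Eve is actually 60. no

no


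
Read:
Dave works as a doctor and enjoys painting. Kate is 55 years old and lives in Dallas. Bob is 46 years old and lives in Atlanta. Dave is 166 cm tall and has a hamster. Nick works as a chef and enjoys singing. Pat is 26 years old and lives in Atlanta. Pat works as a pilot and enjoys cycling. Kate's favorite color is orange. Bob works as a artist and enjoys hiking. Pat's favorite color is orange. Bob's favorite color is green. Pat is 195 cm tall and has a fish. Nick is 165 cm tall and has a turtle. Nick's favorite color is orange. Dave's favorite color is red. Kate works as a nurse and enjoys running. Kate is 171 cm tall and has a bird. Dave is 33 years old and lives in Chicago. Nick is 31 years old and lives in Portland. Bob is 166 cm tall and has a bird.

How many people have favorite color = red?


Count: 1

1
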